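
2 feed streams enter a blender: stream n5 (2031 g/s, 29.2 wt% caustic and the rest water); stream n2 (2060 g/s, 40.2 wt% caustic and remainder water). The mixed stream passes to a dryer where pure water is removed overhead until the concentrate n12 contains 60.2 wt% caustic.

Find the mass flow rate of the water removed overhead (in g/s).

1730 g/s

caustic entering = 2031×0.292 + 2060×0.402 = 1421.2 g/s.
All caustic reports to n12, so n12 = 1421.2/0.602 = 2360.8 g/s.
Total feed = 4091 g/s; overhead = 4091 − 2360.8 = 1730.2 g/s.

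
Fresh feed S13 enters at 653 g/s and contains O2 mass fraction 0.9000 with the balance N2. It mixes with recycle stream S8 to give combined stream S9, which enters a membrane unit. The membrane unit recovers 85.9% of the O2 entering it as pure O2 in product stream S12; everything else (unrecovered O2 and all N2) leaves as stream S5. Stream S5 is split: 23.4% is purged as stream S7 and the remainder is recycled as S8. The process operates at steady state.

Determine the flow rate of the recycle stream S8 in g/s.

284.9 g/s

N2 enters only via S13 and leaves only via the purge: 653×0.100 = 0.234×(N2 in S5), and the membrane unit passes all N2, so N2 in S9 = N2 in S5 = 279.06 g/s.
O2 in S9: m_A = 653×0.900 + (1−0.234)·(1−0.859)·m_A, so m_A = 587.7/0.8920 = 658.86 g/s.
S5 = (1−0.859)×658.86 + 279.06 = 371.96 g/s.
Recycle S8 = (1−0.234)×371.96 = 284.92 g/s.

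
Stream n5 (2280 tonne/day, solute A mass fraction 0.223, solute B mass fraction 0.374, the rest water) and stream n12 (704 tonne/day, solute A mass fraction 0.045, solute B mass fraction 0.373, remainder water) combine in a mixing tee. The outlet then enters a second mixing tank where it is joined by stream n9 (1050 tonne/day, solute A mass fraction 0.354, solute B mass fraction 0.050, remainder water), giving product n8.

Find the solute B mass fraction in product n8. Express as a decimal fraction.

Overall, product flow = 4034 tonne/day.
solute B in = 2280×0.374 + 704×0.373 + 1050×0.050 = 1167.8 tonne/day.
solute B fraction in n8 = 0.289.

0.289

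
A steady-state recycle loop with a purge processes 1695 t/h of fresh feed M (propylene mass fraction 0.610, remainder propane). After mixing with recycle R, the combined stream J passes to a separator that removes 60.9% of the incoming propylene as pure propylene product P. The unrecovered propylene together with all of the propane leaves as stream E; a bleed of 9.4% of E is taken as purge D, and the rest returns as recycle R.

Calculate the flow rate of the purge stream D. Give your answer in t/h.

719.9 t/h

propane enters only via M and leaves only via the purge: 1695×0.390 = 0.094×(propane in E), and the separator passes all propane, so propane in J = propane in E = 7032.4 t/h.
propylene in J: m_A = 1695×0.610 + (1−0.094)·(1−0.609)·m_A, so m_A = 1034/0.6458 = 1601.2 t/h.
E = (1−0.609)×1601.2 + 7032.4 = 7658.5 t/h.
Purge D = 0.094×7658.5 = 719.9 t/h.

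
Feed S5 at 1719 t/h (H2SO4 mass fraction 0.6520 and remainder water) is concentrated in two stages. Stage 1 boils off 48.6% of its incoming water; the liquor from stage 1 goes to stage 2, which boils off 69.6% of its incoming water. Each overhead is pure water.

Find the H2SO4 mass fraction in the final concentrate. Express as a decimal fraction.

0.9230

water in feed = 1719×0.348 = 598.21 t/h.
After stage 1: water left = (1−0.486)×598.21 = 307.48; stream total = 1428.3 t/h.
After stage 2: water left = (1−0.696)×307.48 = 93.474; final concentrate = 1214.3 t/h.
H2SO4 fraction = 1120.8/1214.3 = 0.9230.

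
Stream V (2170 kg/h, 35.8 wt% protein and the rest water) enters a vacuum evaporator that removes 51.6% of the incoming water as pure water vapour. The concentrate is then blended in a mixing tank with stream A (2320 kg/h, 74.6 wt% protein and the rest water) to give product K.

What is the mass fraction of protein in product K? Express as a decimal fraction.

Vapour removed = 0.516×0.642×2170 = 718.86 kg/h; concentrate = 1451.1 kg/h.
protein reaching the mixer = 776.86 (from concentrate) + 2320×0.746 = 2507.6 kg/h.
Product flow = 1451.1 + 2320 = 3771.1 kg/h; protein fraction = 0.665.

0.665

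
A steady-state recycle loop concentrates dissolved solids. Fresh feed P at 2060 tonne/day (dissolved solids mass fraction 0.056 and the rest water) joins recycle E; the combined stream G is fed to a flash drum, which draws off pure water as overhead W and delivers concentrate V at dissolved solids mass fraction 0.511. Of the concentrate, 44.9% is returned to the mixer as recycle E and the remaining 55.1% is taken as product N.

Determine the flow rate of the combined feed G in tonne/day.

Overall dissolved solids balance (none leaves overhead): dissolved solids in fresh feed = dissolved solids in product, i.e. 2060×0.056 = (1−0.449)·V·0.511.
V = 115.36/(0.511×0.551) = 409.72 tonne/day.
Recycle E = 0.449×409.72 = 183.96 tonne/day.
Combined feed G = 2060 + 183.96 = 2244 tonne/day.

2244 tonne/day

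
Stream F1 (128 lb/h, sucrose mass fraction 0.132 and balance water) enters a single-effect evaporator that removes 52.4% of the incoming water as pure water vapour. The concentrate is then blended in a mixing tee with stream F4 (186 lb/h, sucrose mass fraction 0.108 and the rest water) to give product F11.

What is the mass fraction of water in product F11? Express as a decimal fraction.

Vapour removed = 0.524×0.868×128 = 58.218 lb/h; concentrate = 69.782 lb/h.
water reaching the mixer = 52.886 (from concentrate) + 186×0.892 = 218.8 lb/h.
Product flow = 69.782 + 186 = 255.78 lb/h; water fraction = 0.855.

0.855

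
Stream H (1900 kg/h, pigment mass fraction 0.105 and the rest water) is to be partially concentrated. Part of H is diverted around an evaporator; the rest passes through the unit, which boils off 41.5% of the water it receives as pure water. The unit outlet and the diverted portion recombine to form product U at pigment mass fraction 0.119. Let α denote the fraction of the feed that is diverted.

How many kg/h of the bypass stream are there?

1298 kg/h

All 1900×0.105 = 199.5 kg/h of pigment reaches U, so U = 199.5/0.119 = 1676.5 kg/h and vapour = 223.53 kg/h.
The evaporator receives (1−α)·1900 of feed at 0.895 water and removes 0.415 of that water:
0.415×0.895×(1−α)×1900 = 223.53
(1−α) = 223.53/705.71 = 0.3167;  α = 0.6833.
Bypass flow = 0.6833×1900 = 1298.2 kg/h.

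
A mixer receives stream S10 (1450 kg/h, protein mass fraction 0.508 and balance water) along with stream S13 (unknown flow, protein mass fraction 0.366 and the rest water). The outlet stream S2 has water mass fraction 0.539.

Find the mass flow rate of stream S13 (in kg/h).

717.4 kg/h

Let S13 be the unknown flow. Total out = 1450 + S13.
water balance: 713.4 + 0.634·S13 = 0.539·(1450 + S13)
(0.634 − 0.539)·S13 = 0.539×1450 − 713.4 = 68.15
S13 = 68.15 / 0.095 = 717.37 kg/h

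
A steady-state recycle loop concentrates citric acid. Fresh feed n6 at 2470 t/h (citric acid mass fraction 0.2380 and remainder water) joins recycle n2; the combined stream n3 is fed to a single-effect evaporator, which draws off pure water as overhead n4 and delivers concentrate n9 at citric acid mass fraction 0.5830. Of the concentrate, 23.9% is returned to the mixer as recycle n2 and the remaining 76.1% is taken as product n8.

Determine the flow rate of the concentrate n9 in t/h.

Overall citric acid balance (none leaves overhead): citric acid in fresh feed = citric acid in product, i.e. 2470×0.238 = (1−0.239)·n9·0.583.
n9 = 587.86/(0.583×0.761) = 1325 t/h.

1325 t/h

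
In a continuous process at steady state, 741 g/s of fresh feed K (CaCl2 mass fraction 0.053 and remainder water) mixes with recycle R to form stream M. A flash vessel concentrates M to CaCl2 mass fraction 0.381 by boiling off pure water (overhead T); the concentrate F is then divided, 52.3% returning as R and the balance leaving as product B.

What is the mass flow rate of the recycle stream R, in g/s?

Overall CaCl2 balance (none leaves overhead): CaCl2 in fresh feed = CaCl2 in product, i.e. 741×0.053 = (1−0.523)·F·0.381.
F = 39.273/(0.381×0.477) = 216.1 g/s.
Recycle R = 0.523×216.1 = 113.02 g/s.

113 g/s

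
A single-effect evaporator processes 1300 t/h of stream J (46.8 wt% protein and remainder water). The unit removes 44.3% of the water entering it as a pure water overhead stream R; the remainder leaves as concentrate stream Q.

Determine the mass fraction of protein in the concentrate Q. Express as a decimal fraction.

0.612

protein is not removed: 1300×0.468 = 608.4 t/h of protein enters Q.
water entering = 1300×0.532 = 691.6 t/h; overhead removed = 0.443×691.6 = 306.38 t/h.
Concentrate = 1300 − 306.38 = 993.62 t/h.
Mass fraction = 608.4/993.62 = 0.612.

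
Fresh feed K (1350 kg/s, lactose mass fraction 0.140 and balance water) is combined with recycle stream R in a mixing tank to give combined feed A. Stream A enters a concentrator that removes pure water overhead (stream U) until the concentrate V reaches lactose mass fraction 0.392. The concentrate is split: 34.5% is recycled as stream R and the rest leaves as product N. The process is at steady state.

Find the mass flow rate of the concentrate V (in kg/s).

736.1 kg/s

Overall lactose balance (none leaves overhead): lactose in fresh feed = lactose in product, i.e. 1350×0.140 = (1−0.345)·V·0.392.
V = 189/(0.392×0.655) = 736.1 kg/s.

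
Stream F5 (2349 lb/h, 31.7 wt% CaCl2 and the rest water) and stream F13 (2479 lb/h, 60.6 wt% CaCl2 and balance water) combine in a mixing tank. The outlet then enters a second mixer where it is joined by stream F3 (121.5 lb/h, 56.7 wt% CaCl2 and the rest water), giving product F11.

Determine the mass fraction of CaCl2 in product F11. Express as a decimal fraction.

0.468

Overall, product flow = 4949.5 lb/h.
CaCl2 in = 2349×0.317 + 2479×0.606 + 121.5×0.567 = 2315.8 lb/h.
CaCl2 fraction in F11 = 0.468.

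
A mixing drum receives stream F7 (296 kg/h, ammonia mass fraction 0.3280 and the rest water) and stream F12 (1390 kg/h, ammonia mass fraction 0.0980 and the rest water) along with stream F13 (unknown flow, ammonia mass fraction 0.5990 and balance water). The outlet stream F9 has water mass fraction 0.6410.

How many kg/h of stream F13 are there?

Let F13 be the unknown flow. Total out = 1686 + F13.
water balance: 1452.7 + 0.401·F13 = 0.641·(1686 + F13)
(0.401 − 0.641)·F13 = 0.641×1686 − 1452.7 = -371.97
F13 = -371.97 / -0.240 = 1549.9 kg/h

1550 kg/h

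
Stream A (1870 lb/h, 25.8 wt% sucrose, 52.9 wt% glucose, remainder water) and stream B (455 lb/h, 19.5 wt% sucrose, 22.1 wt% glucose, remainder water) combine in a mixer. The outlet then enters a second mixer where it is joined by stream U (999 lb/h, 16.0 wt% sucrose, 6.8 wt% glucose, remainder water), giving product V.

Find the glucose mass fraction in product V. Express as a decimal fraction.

Overall, product flow = 3324 lb/h.
glucose in = 1870×0.529 + 455×0.221 + 999×0.068 = 1157.7 lb/h.
glucose fraction in V = 0.348.

0.348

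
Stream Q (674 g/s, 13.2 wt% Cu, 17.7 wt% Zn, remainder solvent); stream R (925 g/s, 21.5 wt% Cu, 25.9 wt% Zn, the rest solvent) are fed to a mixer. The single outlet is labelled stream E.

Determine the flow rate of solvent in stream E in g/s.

952.3 g/s

solvent out = solvent in = 674×0.691 + 925×0.526 = 952.28 g/s.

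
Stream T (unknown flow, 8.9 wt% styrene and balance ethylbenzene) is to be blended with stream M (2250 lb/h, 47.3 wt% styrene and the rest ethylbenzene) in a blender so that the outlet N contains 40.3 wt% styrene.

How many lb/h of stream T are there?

501.6 lb/h

Let T be the unknown flow. Total out = 2250 + T.
styrene balance: 1064.2 + 0.089·T = 0.403·(2250 + T)
(0.089 − 0.403)·T = 0.403×2250 − 1064.2 = -157.5
T = -157.5 / -0.314 = 501.59 lb/h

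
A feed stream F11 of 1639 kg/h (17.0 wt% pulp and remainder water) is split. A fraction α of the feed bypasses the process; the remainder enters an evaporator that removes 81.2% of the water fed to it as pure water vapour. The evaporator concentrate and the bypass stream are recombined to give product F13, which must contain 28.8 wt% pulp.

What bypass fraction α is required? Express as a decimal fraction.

All 1639×0.170 = 278.63 kg/h of pulp reaches F13, so F13 = 278.63/0.288 = 967.47 kg/h and vapour = 671.53 kg/h.
The evaporator receives (1−α)·1639 of feed at 0.830 water and removes 0.812 of that water:
0.812×0.830×(1−α)×1639 = 671.53
(1−α) = 671.53/1104.6 = 0.6079;  α = 0.3921.

0.392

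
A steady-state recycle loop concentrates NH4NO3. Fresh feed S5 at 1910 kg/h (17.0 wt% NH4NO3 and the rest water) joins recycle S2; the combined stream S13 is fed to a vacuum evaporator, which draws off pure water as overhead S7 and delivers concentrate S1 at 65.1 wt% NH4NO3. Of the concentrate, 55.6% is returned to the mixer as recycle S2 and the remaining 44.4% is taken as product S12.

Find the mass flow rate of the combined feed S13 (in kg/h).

Overall NH4NO3 balance (none leaves overhead): NH4NO3 in fresh feed = NH4NO3 in product, i.e. 1910×0.170 = (1−0.556)·S1·0.651.
S1 = 324.7/(0.651×0.444) = 1123.4 kg/h.
Recycle S2 = 0.556×1123.4 = 624.59 kg/h.
Combined feed S13 = 1910 + 624.59 = 2534.6 kg/h.

2535 kg/h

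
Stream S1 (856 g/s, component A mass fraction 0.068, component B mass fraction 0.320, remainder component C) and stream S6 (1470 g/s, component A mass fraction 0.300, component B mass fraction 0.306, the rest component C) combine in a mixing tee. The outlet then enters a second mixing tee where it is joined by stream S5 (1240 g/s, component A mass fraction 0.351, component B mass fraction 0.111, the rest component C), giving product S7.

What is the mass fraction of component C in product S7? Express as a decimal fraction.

0.496

Overall, product flow = 3566 g/s.
component C in = 856×0.612 + 1470×0.394 + 1240×0.538 = 1770.2 g/s.
component C fraction in S7 = 0.496.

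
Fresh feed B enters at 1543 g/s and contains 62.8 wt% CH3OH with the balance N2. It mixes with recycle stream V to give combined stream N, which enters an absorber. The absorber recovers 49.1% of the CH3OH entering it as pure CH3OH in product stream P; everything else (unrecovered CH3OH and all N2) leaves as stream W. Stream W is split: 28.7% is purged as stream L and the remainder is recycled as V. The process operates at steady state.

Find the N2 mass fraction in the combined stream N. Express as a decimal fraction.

0.568

N2 enters only via B and leaves only via the purge: 1543×0.372 = 0.287×(N2 in W), and the absorber passes all N2, so N2 in N = N2 in W = 2000 g/s.
CH3OH in N: m_A = 1543×0.628 + (1−0.287)·(1−0.491)·m_A, so m_A = 969/0.6371 = 1521 g/s.
N = 1521 + 2000 = 3521 g/s.
N2 fraction in N = 2000/3521 = 0.568.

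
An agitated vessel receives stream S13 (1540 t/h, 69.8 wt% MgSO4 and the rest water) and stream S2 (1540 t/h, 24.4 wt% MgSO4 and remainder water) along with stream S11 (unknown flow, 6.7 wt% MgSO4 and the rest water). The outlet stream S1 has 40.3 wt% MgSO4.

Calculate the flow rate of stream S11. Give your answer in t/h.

623.3 t/h

Let S11 be the unknown flow. Total out = 3080 + S11.
MgSO4 balance: 1450.7 + 0.067·S11 = 0.403·(3080 + S11)
(0.067 − 0.403)·S11 = 0.403×3080 − 1450.7 = -209.44
S11 = -209.44 / -0.336 = 623.33 t/h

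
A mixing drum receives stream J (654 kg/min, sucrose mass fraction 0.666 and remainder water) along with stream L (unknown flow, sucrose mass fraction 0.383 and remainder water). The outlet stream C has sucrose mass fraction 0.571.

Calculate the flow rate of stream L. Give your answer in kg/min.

Let L be the unknown flow. Total out = 654 + L.
sucrose balance: 435.56 + 0.383·L = 0.571·(654 + L)
(0.383 − 0.571)·L = 0.571×654 − 435.56 = -62.13
L = -62.13 / -0.188 = 330.48 kg/min

330.5 kg/min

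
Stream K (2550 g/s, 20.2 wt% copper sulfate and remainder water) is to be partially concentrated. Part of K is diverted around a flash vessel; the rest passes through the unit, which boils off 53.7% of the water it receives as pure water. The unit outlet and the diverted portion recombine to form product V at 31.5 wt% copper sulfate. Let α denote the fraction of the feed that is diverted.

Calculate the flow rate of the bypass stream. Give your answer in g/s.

All 2550×0.202 = 515.1 g/s of copper sulfate reaches V, so V = 515.1/0.315 = 1635.2 g/s and vapour = 914.76 g/s.
The evaporator receives (1−α)·2550 of feed at 0.798 water and removes 0.537 of that water:
0.537×0.798×(1−α)×2550 = 914.76
(1−α) = 914.76/1092.7 = 0.8371;  α = 0.1629.
Bypass flow = 0.1629×2550 = 415.33 g/s.

415.3 g/s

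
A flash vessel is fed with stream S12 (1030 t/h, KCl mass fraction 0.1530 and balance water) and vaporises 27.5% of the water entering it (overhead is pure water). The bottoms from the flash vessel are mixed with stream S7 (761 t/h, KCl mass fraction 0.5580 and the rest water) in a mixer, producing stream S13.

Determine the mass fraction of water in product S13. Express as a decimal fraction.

Vapour removed = 0.275×0.847×1030 = 239.91 t/h; concentrate = 790.09 t/h.
water reaching the mixer = 632.5 (from concentrate) + 761×0.442 = 968.86 t/h.
Product flow = 790.09 + 761 = 1551.1 t/h; water fraction = 0.6246.

0.6246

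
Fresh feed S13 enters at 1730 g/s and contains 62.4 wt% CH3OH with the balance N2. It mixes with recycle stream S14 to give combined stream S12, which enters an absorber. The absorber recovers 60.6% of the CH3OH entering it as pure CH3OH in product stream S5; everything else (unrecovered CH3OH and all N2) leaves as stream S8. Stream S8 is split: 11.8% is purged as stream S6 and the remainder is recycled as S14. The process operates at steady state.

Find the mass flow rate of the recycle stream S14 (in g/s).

5437 g/s

N2 enters only via S13 and leaves only via the purge: 1730×0.376 = 0.118×(N2 in S8), and the absorber passes all N2, so N2 in S12 = N2 in S8 = 5512.5 g/s.
CH3OH in S12: m_A = 1730×0.624 + (1−0.118)·(1−0.606)·m_A, so m_A = 1079.5/0.6525 = 1654.5 g/s.
S8 = (1−0.606)×1654.5 + 5512.5 = 6164.4 g/s.
Recycle S14 = (1−0.118)×6164.4 = 5437 g/s.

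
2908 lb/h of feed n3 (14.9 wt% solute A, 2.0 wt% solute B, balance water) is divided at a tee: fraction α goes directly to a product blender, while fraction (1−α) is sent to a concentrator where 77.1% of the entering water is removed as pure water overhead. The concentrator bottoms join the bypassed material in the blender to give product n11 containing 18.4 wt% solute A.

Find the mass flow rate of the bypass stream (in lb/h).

All 2908×0.149 = 433.29 lb/h of solute A reaches n11, so n11 = 433.29/0.184 = 2354.8 lb/h and vapour = 553.15 lb/h.
The evaporator receives (1−α)·2908 of feed at 0.831 water and removes 0.771 of that water:
0.771×0.831×(1−α)×2908 = 553.15
(1−α) = 553.15/1863.2 = 0.2969;  α = 0.7031.
Bypass flow = 0.7031×2908 = 2044.6 lb/h.

2045 lb/h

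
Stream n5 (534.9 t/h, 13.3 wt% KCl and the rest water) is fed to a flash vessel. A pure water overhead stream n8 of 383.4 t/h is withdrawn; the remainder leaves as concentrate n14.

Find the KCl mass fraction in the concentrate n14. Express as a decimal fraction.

KCl is not removed: 534.9×0.133 = 71.142 t/h of KCl enters n14.
Concentrate = 534.9 − 383.4 = 151.5 t/h.
Mass fraction = 71.142/151.5 = 0.470.

0.470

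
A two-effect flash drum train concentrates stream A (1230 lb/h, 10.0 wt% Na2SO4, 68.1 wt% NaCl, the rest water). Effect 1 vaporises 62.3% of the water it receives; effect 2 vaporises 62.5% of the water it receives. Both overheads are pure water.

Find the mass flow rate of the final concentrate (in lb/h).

water in feed = 1230×0.219 = 269.37 lb/h.
After stage 1: water left = (1−0.623)×269.37 = 101.55; stream total = 1062.2 lb/h.
After stage 2: water left = (1−0.625)×101.55 = 38.082; final concentrate = 998.71 lb/h.

998.7 lb/h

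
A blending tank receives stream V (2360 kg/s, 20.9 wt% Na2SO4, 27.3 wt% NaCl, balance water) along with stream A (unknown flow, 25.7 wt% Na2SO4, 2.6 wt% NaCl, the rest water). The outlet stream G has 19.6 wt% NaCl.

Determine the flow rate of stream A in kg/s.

Let A be the unknown flow. Total out = 2360 + A.
NaCl balance: 644.28 + 0.026·A = 0.196·(2360 + A)
(0.026 − 0.196)·A = 0.196×2360 − 644.28 = -181.72
A = -181.72 / -0.170 = 1068.9 kg/s

1069 kg/s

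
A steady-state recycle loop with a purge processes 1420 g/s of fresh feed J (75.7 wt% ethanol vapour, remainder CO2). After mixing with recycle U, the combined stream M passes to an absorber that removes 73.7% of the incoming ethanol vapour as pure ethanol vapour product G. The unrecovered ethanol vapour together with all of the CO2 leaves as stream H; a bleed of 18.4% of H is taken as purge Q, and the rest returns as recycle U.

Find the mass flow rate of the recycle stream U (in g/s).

1824 g/s

CO2 enters only via J and leaves only via the purge: 1420×0.243 = 0.184×(CO2 in H), and the absorber passes all CO2, so CO2 in M = CO2 in H = 1875.3 g/s.
ethanol vapour in M: m_A = 1420×0.757 + (1−0.184)·(1−0.737)·m_A, so m_A = 1074.9/0.7854 = 1368.7 g/s.
H = (1−0.737)×1368.7 + 1875.3 = 2235.3 g/s.
Recycle U = (1−0.184)×2235.3 = 1824 g/s.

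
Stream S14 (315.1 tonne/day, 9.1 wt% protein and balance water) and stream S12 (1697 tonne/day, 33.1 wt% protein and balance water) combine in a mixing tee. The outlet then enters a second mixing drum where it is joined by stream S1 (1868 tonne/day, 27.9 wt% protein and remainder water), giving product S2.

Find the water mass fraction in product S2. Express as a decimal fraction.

0.714

Overall, product flow = 3880.1 tonne/day.
water in = 315.1×0.909 + 1697×0.669 + 1868×0.721 = 2768.5 tonne/day.
water fraction in S2 = 0.714.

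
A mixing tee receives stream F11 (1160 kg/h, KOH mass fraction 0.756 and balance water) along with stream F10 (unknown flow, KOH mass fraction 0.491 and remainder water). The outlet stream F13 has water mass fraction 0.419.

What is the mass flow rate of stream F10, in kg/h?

2256 kg/h

Let F10 be the unknown flow. Total out = 1160 + F10.
water balance: 283.04 + 0.509·F10 = 0.419·(1160 + F10)
(0.509 − 0.419)·F10 = 0.419×1160 − 283.04 = 203
F10 = 203 / 0.090 = 2255.6 kg/h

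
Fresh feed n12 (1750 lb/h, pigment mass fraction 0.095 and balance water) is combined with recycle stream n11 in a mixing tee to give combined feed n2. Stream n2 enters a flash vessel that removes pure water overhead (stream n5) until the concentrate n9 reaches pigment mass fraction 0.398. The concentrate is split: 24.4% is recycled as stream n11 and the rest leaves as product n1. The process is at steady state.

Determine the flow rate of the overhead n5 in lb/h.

Overall pigment balance (none leaves overhead): pigment in fresh feed = pigment in product, i.e. 1750×0.095 = (1−0.244)·n9·0.398.
n9 = 166.25/(0.398×0.756) = 552.53 lb/h.
Recycle n11 = 0.244×552.53 = 134.82 lb/h.
Combined feed n2 = 1750 + 134.82 = 1884.8 lb/h.
Overhead n5 = n2 − n9 = 1884.8 − 552.53 = 1332.3 lb/h.

1332 lb/h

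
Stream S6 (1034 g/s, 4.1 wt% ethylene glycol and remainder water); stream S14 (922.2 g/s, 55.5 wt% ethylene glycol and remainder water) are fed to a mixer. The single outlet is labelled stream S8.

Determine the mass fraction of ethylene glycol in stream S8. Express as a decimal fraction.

Total flow out = 1034 + 922.2 = 1956.2 g/s.
ethylene glycol in = 1034×0.041 + 922.2×0.555 = 554.22 g/s.
ethylene glycol mass fraction in S8 = 554.22/1956.2 = 0.283.

0.283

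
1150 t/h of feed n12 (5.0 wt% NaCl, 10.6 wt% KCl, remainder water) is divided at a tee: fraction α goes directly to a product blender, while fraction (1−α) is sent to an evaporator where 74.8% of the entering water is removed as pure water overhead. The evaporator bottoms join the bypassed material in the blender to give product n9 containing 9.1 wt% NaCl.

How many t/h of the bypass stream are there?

All 1150×0.050 = 57.5 t/h of NaCl reaches n9, so n9 = 57.5/0.091 = 631.87 t/h and vapour = 518.13 t/h.
The evaporator receives (1−α)·1150 of feed at 0.844 water and removes 0.748 of that water:
0.748×0.844×(1−α)×1150 = 518.13
(1−α) = 518.13/726.01 = 0.7137;  α = 0.2863.
Bypass flow = 0.2863×1150 = 329.28 t/h.

329.3 t/h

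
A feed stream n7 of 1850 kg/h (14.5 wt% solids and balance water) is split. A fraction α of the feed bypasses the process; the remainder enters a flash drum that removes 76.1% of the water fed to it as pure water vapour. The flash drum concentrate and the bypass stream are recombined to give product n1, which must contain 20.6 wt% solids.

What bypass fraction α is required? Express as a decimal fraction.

All 1850×0.145 = 268.25 kg/h of solids reaches n1, so n1 = 268.25/0.206 = 1302.2 kg/h and vapour = 547.82 kg/h.
The evaporator receives (1−α)·1850 of feed at 0.855 water and removes 0.761 of that water:
0.761×0.855×(1−α)×1850 = 547.82
(1−α) = 547.82/1203.7 = 0.4551;  α = 0.5449.

0.545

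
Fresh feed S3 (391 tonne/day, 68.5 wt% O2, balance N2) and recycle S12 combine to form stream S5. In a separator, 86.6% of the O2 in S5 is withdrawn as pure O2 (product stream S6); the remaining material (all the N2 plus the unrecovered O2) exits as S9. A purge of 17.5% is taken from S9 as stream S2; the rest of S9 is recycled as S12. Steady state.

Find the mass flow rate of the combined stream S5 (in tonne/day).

N2 enters only via S3 and leaves only via the purge: 391×0.315 = 0.175×(N2 in S9), and the separator passes all N2, so N2 in S5 = N2 in S9 = 703.8 tonne/day.
O2 in S5: m_A = 391×0.685 + (1−0.175)·(1−0.866)·m_A, so m_A = 267.84/0.8894 = 301.12 tonne/day.
S5 = 301.12 + 703.8 = 1004.9 tonne/day.

1005 tonne/day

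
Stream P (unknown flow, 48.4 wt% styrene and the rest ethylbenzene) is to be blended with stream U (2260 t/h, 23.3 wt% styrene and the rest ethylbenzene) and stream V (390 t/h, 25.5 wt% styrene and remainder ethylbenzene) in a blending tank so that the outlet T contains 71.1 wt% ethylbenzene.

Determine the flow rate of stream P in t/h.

Let P be the unknown flow. Total out = 2650 + P.
ethylbenzene balance: 2024 + 0.516·P = 0.711·(2650 + P)
(0.516 − 0.711)·P = 0.711×2650 − 2024 = -139.82
P = -139.82 / -0.195 = 717.03 t/h

717 t/h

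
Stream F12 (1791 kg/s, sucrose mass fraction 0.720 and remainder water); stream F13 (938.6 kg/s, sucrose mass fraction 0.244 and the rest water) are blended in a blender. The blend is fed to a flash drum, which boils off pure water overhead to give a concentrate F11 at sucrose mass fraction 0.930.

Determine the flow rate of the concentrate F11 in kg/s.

1633 kg/s

sucrose entering = 1791×0.720 + 938.6×0.244 = 1518.5 kg/s.
All sucrose reports to F11, so F11 = 1518.5/0.930 = 1632.8 kg/s.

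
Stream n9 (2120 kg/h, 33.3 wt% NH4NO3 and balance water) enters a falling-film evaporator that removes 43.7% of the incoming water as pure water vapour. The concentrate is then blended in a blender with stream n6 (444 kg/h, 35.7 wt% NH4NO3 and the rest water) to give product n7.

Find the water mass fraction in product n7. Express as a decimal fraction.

0.556

Vapour removed = 0.437×0.667×2120 = 617.94 kg/h; concentrate = 1502.1 kg/h.
water reaching the mixer = 796.1 (from concentrate) + 444×0.643 = 1081.6 kg/h.
Product flow = 1502.1 + 444 = 1946.1 kg/h; water fraction = 0.556.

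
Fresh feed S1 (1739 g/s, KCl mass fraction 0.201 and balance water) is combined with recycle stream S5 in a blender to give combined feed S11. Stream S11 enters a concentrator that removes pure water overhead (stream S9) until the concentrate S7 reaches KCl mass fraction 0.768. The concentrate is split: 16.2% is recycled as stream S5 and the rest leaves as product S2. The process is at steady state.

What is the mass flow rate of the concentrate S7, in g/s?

Overall KCl balance (none leaves overhead): KCl in fresh feed = KCl in product, i.e. 1739×0.201 = (1−0.162)·S7·0.768.
S7 = 349.54/(0.768×0.838) = 543.11 g/s.

543.1 g/s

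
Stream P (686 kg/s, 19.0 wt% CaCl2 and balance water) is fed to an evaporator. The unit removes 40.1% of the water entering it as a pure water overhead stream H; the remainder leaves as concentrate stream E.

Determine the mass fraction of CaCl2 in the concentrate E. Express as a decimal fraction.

CaCl2 is not removed: 686×0.190 = 130.34 kg/s of CaCl2 enters E.
water entering = 686×0.810 = 555.66 kg/s; overhead removed = 0.401×555.66 = 222.82 kg/s.
Concentrate = 686 − 222.82 = 463.18 kg/s.
Mass fraction = 130.34/463.18 = 0.281.

0.281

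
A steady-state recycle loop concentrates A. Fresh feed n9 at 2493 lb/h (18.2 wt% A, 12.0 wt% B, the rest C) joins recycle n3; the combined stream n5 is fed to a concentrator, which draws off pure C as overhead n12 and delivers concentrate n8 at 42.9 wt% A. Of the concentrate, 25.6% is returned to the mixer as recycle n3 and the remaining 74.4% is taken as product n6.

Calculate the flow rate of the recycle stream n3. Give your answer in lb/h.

Overall A balance (none leaves overhead): A in fresh feed = A in product, i.e. 2493×0.182 = (1−0.256)·n8·0.429.
n8 = 453.73/(0.429×0.744) = 1421.6 lb/h.
Recycle n3 = 0.256×1421.6 = 363.92 lb/h.

363.9 lb/h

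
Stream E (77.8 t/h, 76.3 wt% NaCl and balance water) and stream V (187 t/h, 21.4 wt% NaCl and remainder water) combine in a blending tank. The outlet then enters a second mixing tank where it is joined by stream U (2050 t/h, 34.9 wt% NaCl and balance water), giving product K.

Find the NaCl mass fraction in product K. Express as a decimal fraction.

0.3520

Overall, product flow = 2314.8 t/h.
NaCl in = 77.8×0.763 + 187×0.214 + 2050×0.349 = 814.83 t/h.
NaCl fraction in K = 0.3520.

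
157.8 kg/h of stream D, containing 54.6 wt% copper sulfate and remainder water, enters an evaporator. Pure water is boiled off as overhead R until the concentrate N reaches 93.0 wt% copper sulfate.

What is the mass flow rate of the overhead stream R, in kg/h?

copper sulfate is conserved: 157.8×0.546 = 86.159 kg/h all reports to the concentrate.
Concentrate = 86.159/(target fraction) = 92.644 kg/h.
Overhead = 157.8 − 92.644 = 65.156 kg/h.

65.16 kg/h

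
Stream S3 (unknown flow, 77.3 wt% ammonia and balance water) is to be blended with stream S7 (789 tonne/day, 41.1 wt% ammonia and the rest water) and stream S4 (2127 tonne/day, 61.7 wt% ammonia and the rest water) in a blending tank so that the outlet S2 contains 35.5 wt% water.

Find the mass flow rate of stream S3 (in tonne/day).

Let S3 be the unknown flow. Total out = 2916 + S3.
water balance: 1279.4 + 0.227·S3 = 0.355·(2916 + S3)
(0.227 − 0.355)·S3 = 0.355×2916 − 1279.4 = -244.18
S3 = -244.18 / -0.128 = 1907.7 tonne/day

1908 tonne/day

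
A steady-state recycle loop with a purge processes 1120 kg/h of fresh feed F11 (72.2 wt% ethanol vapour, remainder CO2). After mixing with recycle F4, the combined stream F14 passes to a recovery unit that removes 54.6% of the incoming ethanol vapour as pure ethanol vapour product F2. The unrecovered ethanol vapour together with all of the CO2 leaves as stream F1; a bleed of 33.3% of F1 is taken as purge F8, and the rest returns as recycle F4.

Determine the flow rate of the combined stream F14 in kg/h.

2095 kg/h

CO2 enters only via F11 and leaves only via the purge: 1120×0.278 = 0.333×(CO2 in F1), and the recovery unit passes all CO2, so CO2 in F14 = CO2 in F1 = 935.02 kg/h.
ethanol vapour in F14: m_A = 1120×0.722 + (1−0.333)·(1−0.546)·m_A, so m_A = 808.64/0.6972 = 1159.9 kg/h.
F14 = 1159.9 + 935.02 = 2094.9 kg/h.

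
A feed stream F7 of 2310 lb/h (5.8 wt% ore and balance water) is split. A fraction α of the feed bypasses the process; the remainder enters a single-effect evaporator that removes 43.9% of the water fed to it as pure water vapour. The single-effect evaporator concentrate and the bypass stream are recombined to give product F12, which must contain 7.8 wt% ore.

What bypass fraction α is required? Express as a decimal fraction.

0.380

All 2310×0.058 = 133.98 lb/h of ore reaches F12, so F12 = 133.98/0.078 = 1717.7 lb/h and vapour = 592.31 lb/h.
The evaporator receives (1−α)·2310 of feed at 0.942 water and removes 0.439 of that water:
0.439×0.942×(1−α)×2310 = 592.31
(1−α) = 592.31/955.27 = 0.6200;  α = 0.3800.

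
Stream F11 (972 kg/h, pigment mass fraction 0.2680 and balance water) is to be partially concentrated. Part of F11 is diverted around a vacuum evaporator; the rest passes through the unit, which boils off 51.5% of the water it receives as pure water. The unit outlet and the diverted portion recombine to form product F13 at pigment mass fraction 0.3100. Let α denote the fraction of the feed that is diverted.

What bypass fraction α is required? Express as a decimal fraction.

0.641

All 972×0.268 = 260.5 kg/h of pigment reaches F13, so F13 = 260.5/0.310 = 840.31 kg/h and vapour = 131.69 kg/h.
The evaporator receives (1−α)·972 of feed at 0.732 water and removes 0.515 of that water:
0.515×0.732×(1−α)×972 = 131.69
(1−α) = 131.69/366.42 = 0.3594;  α = 0.6406.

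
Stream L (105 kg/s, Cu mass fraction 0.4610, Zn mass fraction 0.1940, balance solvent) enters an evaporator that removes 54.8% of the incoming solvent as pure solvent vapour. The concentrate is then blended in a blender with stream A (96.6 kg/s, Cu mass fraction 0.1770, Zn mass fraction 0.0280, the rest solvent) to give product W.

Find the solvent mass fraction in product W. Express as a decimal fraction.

Vapour removed = 0.548×0.345×105 = 19.851 kg/s; concentrate = 85.149 kg/s.
solvent reaching the mixer = 16.374 (from concentrate) + 96.6×0.795 = 93.171 kg/s.
Product flow = 85.149 + 96.6 = 181.75 kg/s; solvent fraction = 0.5126.

0.5126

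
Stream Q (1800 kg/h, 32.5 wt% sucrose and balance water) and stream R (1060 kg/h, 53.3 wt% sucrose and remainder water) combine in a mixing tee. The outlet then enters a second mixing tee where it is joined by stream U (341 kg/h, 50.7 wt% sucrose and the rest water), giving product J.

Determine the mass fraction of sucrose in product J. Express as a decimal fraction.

Overall, product flow = 3201 kg/h.
sucrose in = 1800×0.325 + 1060×0.533 + 341×0.507 = 1322.9 kg/h.
sucrose fraction in J = 0.413.

0.413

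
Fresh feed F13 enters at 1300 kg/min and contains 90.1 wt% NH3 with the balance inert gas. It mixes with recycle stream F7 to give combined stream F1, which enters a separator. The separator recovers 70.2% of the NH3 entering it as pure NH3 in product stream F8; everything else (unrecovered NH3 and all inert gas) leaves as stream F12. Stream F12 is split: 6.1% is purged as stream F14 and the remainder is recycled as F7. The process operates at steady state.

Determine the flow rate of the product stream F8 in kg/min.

1142 kg/min

NH3 in F1: m_A = 1300×0.901 + (1−0.061)·(1−0.702)·m_A, so m_A = 1171.3/0.7202 = 1626.4 kg/min.
Product F8 = 0.702×1626.4 = 1141.7 kg/min.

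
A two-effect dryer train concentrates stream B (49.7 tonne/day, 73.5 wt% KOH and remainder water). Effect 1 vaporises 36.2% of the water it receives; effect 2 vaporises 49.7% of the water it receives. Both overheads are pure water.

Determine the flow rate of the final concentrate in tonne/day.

40.76 tonne/day

water in feed = 49.7×0.265 = 13.171 tonne/day.
After stage 1: water left = (1−0.362)×13.171 = 8.4028; stream total = 44.932 tonne/day.
After stage 2: water left = (1−0.497)×8.4028 = 4.2266; final concentrate = 40.756 tonne/day.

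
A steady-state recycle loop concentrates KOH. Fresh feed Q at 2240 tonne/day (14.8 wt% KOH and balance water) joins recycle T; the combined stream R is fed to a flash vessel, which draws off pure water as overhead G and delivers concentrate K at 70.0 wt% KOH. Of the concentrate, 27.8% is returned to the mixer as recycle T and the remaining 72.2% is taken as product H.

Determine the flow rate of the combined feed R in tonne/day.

Overall KOH balance (none leaves overhead): KOH in fresh feed = KOH in product, i.e. 2240×0.148 = (1−0.278)·K·0.700.
K = 331.52/(0.700×0.722) = 655.96 tonne/day.
Recycle T = 0.278×655.96 = 182.36 tonne/day.
Combined feed R = 2240 + 182.36 = 2422.4 tonne/day.

2422 tonne/day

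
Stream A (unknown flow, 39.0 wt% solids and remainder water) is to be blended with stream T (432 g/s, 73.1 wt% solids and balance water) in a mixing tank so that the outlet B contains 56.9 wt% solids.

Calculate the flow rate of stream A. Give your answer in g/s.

391 g/s

Let A be the unknown flow. Total out = 432 + A.
solids balance: 315.79 + 0.390·A = 0.569·(432 + A)
(0.390 − 0.569)·A = 0.569×432 − 315.79 = -69.984
A = -69.984 / -0.179 = 390.97 g/s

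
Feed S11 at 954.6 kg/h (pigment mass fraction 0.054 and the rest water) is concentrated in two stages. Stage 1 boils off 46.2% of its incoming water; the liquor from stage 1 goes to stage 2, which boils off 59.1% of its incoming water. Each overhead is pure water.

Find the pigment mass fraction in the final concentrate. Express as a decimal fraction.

water in feed = 954.6×0.946 = 903.05 kg/h.
After stage 1: water left = (1−0.462)×903.05 = 485.84; stream total = 537.39 kg/h.
After stage 2: water left = (1−0.591)×485.84 = 198.71; final concentrate = 250.26 kg/h.
pigment fraction = 51.548/250.26 = 0.206.

0.206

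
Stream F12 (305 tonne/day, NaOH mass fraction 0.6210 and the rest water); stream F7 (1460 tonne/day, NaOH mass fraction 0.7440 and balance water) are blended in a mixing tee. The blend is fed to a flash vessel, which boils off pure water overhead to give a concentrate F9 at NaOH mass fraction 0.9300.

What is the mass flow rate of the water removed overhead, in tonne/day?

NaOH entering = 305×0.621 + 1460×0.744 = 1275.6 tonne/day.
All NaOH reports to F9, so F9 = 1275.6/0.930 = 1371.7 tonne/day.
Total feed = 1765 tonne/day; overhead = 1765 − 1371.7 = 393.34 tonne/day.

393.3 tonne/day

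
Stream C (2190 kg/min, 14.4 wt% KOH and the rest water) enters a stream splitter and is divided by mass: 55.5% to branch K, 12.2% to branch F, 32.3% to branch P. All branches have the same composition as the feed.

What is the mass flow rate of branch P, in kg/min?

707.4 kg/min

Branch P flow = 0.323×2190 = 707.37 kg/min.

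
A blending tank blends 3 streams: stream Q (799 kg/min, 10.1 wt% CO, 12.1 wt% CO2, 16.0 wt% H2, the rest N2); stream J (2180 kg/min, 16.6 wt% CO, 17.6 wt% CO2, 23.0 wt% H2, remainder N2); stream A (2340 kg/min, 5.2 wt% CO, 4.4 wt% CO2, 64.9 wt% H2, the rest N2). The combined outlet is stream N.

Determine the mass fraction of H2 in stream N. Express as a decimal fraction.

0.4038

Total flow out = 799 + 2180 + 2340 = 5319 kg/min.
H2 in = 799×0.160 + 2180×0.230 + 2340×0.649 = 2147.9 kg/min.
H2 mass fraction in N = 2147.9/5319 = 0.4038.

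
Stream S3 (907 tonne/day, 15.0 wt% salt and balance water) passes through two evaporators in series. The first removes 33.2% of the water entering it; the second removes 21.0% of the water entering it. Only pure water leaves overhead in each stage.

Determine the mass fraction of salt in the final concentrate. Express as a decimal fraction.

0.251

water in feed = 907×0.850 = 770.95 tonne/day.
After stage 1: water left = (1−0.332)×770.95 = 514.99; stream total = 651.04 tonne/day.
After stage 2: water left = (1−0.210)×514.99 = 406.85; final concentrate = 542.9 tonne/day.
salt fraction = 136.05/542.9 = 0.251.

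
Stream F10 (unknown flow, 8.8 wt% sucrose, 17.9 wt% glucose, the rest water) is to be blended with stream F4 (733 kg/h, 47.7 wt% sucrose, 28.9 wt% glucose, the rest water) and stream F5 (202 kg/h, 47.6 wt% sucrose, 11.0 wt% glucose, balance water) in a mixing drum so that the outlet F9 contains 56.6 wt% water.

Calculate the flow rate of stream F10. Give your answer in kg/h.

1641 kg/h

Let F10 be the unknown flow. Total out = 935 + F10.
water balance: 255.15 + 0.733·F10 = 0.566·(935 + F10)
(0.733 − 0.566)·F10 = 0.566×935 − 255.15 = 274.06
F10 = 274.06 / 0.167 = 1641.1 kg/h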